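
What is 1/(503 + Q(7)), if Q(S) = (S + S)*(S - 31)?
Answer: 1/167 ≈ 0.0059880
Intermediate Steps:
Q(S) = 2*S*(-31 + S) (Q(S) = (2*S)*(-31 + S) = 2*S*(-31 + S))
1/(503 + Q(7)) = 1/(503 + 2*7*(-31 + 7)) = 1/(503 + 2*7*(-24)) = 1/(503 - 336) = 1/167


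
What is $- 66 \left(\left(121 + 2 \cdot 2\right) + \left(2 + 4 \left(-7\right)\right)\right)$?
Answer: $-6534$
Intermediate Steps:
$- 66 \left(\left(121 + 2 \cdot 2\right) + \left(2 + 4 \left(-7\right)\right)\right) = - 66 \left(\left(121 + 4\right) + \left(2 - 28\right)\right) = - 66 \left(125 - 26\right) = \left(-66\right) 99 = -6534$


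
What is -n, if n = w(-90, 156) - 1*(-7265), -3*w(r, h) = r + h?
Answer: -7243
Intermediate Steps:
w(r, h) = -h/3 - r/3 (w(r, h) = -(r + h)/3 = -(h + r)/3 = -h/3 - r/3)
n = 7243 (n = (-⅓*156 - ⅓*(-90)) - 1*(-7265) = (-52 + 30) + 7265 = -22 + 7265 = 7243)
-n = -1*7243 = -7243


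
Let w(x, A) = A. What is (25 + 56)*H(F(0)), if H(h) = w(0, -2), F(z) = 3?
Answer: -162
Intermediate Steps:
H(h) = -2
(25 + 56)*H(F(0)) = (25 + 56)*(-2) = 81*(-2) = -162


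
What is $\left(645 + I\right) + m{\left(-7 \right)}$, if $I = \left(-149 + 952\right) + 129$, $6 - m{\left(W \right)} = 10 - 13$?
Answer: $1586$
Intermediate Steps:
$m{\left(W \right)} = 9$ ($m{\left(W \right)} = 6 - \left(10 - 13\right) = 6 - -3 = 6 + 3 = 9$)
$I = 932$ ($I = 803 + 129 = 932$)
$\left(645 + I\right) + m{\left(-7 \right)} = \left(645 + 932\right) + 9 = 1577 + 9 = 1586$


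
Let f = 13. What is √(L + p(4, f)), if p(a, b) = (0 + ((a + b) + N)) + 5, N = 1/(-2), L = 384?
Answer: √1622/2 ≈ 20.137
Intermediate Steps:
N = -½ ≈ -0.50000
p(a, b) = 9/2 + a + b (p(a, b) = (0 + ((a + b) - ½)) + 5 = (0 + (-½ + a + b)) + 5 = (-½ + a + b) + 5 = 9/2 + a + b)
√(L + p(4, f)) = √(384 + (9/2 + 4 + 13)) = √(384 + 43/2) = √(811/2) = √1622/2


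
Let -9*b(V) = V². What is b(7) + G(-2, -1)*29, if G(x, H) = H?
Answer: -310/9 ≈ -34.444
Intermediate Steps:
b(V) = -V²/9
b(7) + G(-2, -1)*29 = -⅑*7² - 1*29 = -⅑*49 - 29 = -49/9 - 29 = -310/9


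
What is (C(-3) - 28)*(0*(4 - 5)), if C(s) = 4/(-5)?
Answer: 0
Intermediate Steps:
C(s) = -⅘ (C(s) = 4*(-⅕) = -⅘)
(C(-3) - 28)*(0*(4 - 5)) = (-⅘ - 28)*(0*(4 - 5)) = -0*(-1) = -144/5*0 = 0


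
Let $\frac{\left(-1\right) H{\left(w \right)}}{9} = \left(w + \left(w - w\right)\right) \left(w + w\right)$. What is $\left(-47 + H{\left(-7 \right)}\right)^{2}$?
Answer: $863041$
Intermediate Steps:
$H{\left(w \right)} = - 18 w^{2}$ ($H{\left(w \right)} = - 9 \left(w + \left(w - w\right)\right) \left(w + w\right) = - 9 \left(w + 0\right) 2 w = - 9 w 2 w = - 9 \cdot 2 w^{2} = - 18 w^{2}$)
$\left(-47 + H{\left(-7 \right)}\right)^{2} = \left(-47 - 18 \left(-7\right)^{2}\right)^{2} = \left(-47 - 882\right)^{2} = \left(-929\right)^{2} = 863041$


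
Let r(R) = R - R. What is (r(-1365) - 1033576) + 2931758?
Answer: 1898182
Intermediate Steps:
r(R) = 0
(r(-1365) - 1033576) + 2931758 = (0 - 1033576) + 2931758 = -1033576 + 2931758 = 1898182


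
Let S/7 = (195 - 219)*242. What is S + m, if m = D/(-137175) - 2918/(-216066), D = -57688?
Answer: -200830727539457/4939808925 ≈ -40656.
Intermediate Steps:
S = -40656 (S = 7*((195 - 219)*242) = 7*(-24*242) = 7*(-5808) = -40656)
m = 2144115343/4939808925 (m = -57688/(-137175) - 2918/(-216066) = -57688*(-1/137175) - 2918*(-1/216066) = 57688/137175 + 1459/108033 = 2144115343/4939808925 ≈ 0.43405)
S + m = -40656 + 2144115343/4939808925 = -200830727539457/4939808925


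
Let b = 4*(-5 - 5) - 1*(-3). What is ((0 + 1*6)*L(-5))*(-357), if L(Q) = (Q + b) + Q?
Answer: 100674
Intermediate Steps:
b = -37 (b = 4*(-10) + 3 = -40 + 3 = -37)
L(Q) = -37 + 2*Q (L(Q) = (Q - 37) + Q = (-37 + Q) + Q = -37 + 2*Q)
((0 + 1*6)*L(-5))*(-357) = ((0 + 1*6)*(-37 + 2*(-5)))*(-357) = ((0 + 6)*(-37 - 10))*(-357) = (6*(-47))*(-357) = -282*(-357) = 100674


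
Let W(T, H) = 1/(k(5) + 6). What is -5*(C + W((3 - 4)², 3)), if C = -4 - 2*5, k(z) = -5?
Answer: 65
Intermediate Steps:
C = -14 (C = -4 - 10 = -14)
W(T, H) = 1 (W(T, H) = 1/(-5 + 6) = 1/1 = 1)
-5*(C + W((3 - 4)², 3)) = -5*(-14 + 1) = -5*(-13) = 65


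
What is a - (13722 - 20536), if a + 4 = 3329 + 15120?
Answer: 25259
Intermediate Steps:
a = 18445 (a = -4 + (3329 + 15120) = -4 + 18449 = 18445)
a - (13722 - 20536) = 18445 - (13722 - 20536) = 18445 - 1*(-6814) = 18445 + 6814 = 25259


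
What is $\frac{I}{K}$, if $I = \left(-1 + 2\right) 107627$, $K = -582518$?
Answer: $- \frac{107627}{582518} \approx -0.18476$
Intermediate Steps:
$I = 107627$ ($I = 1 \cdot 107627 = 107627$)
$\frac{I}{K} = \frac{107627}{-582518} = 107627 \left(- \frac{1}{582518}\right) = - \frac{107627}{582518}$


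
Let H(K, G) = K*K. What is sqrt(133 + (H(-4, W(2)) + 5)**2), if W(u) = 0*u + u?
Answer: sqrt(574) ≈ 23.958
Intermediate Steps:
W(u) = u (W(u) = 0 + u = u)
H(K, G) = K**2
sqrt(133 + (H(-4, W(2)) + 5)**2) = sqrt(133 + ((-4)**2 + 5)**2) = sqrt(133 + (16 + 5)**2) = sqrt(133 + 21**2) = sqrt(133 + 441) = sqrt(574)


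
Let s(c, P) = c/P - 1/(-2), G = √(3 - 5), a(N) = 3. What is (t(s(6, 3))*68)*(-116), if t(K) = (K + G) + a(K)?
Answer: -43384 - 7888*I*√2 ≈ -43384.0 - 11155.0*I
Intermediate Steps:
G = I*√2 (G = √(-2) = I*√2 ≈ 1.4142*I)
s(c, P) = ½ + c/P (s(c, P) = c/P - 1*(-½) = c/P + ½ = ½ + c/P)
t(K) = 3 + K + I*√2 (t(K) = (K + I*√2) + 3 = 3 + K + I*√2)
(t(s(6, 3))*68)*(-116) = ((3 + (6 + (½)*3)/3 + I*√2)*68)*(-116) = ((3 + (6 + 3/2)/3 + I*√2)*68)*(-116) = ((3 + (⅓)*(15/2) + I*√2)*68)*(-116) = ((3 + 5/2 + I*√2)*68)*(-116) = ((11/2 + I*√2)*68)*(-116) = (374 + 68*I*√2)*(-116) = -43384 - 7888*I*√2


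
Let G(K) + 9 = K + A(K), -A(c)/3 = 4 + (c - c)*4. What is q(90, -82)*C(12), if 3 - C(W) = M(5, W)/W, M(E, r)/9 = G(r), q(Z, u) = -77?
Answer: -3003/4 ≈ -750.75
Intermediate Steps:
A(c) = -12 (A(c) = -3*(4 + (c - c)*4) = -3*(4 + 0*4) = -3*(4 + 0) = -3*4 = -12)
G(K) = -21 + K (G(K) = -9 + (K - 12) = -9 + (-12 + K) = -21 + K)
M(E, r) = -189 + 9*r (M(E, r) = 9*(-21 + r) = -189 + 9*r)
C(W) = 3 - (-189 + 9*W)/W
q(90, -82)*C(12) = -77*(-6 + 189/12) = -77*(-6 + 189*(1/12)) = -77*(-6 + 63/4) = -77*39/4 = -3003/4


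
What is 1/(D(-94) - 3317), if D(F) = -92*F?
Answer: 1/5331 ≈ 0.00018758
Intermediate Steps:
1/(D(-94) - 3317) = 1/(-92*(-94) - 3317) = 1/(8648 - 3317) = 1/5331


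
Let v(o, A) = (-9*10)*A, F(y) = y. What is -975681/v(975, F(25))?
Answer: 108409/250 ≈ 433.64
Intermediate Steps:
v(o, A) = -90*A
-975681/v(975, F(25)) = -975681/((-90*25)) = -975681/(-2250) = -975681*(-1/2250) = 108409/250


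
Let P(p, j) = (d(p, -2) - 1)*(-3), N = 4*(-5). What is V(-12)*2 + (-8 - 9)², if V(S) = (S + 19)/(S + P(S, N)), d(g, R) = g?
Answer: 7817/27 ≈ 289.52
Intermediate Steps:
N = -20
P(p, j) = 3 - 3*p (P(p, j) = (p - 1)*(-3) = (-1 + p)*(-3) = 3 - 3*p)
V(S) = (19 + S)/(3 - 2*S) (V(S) = (S + 19)/(S + (3 - 3*S)) = (19 + S)/(3 - 2*S))
V(-12)*2 + (-8 - 9)² = ((-19 - 1*(-12))/(-3 + 2*(-12)))*2 + (-8 - 9)² = ((-19 + 12)/(-3 - 24))*2 + (-17)² = (-7/(-27))*2 + 289 = -1/27*(-7)*2 + 289 = (7/27)*2 + 289 = 14/27 + 289 = 7817/27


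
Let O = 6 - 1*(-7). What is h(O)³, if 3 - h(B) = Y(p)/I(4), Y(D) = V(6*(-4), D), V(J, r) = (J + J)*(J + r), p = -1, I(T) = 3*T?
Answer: -912673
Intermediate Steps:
V(J, r) = 2*J*(J + r) (V(J, r) = (2*J)*(J + r) = 2*J*(J + r))
Y(D) = 1152 - 48*D (Y(D) = 2*(6*(-4))*(6*(-4) + D) = 2*(-24)*(-24 + D) = 1152 - 48*D)
O = 13 (O = 6 + 7 = 13)
h(B) = -97 (h(B) = 3 - (1152 - 48*(-1))/(3*4) = 3 - (1152 + 48)/12 = 3 - 1200/12 = 3 - 1*100 = 3 - 100 = -97)
h(O)³ = (-97)³ = -912673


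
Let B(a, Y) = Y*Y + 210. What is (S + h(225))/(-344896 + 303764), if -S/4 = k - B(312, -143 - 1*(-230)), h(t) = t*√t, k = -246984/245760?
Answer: -88307251/105297920 ≈ -0.83864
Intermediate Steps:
k = -10291/10240 (k = -246984*1/245760 = -10291/10240 ≈ -1.0050)
B(a, Y) = 210 + Y² (B(a, Y) = Y² + 210 = 210 + Y²)
h(t) = t^(3/2)
S = 79667251/2560 (S = -4*(-10291/10240 - (210 + (-143 - 1*(-230))²)) = -4*(-10291/10240 - (210 + (-143 + 230)²)) = -4*(-10291/10240 - (210 + 87²)) = -4*(-10291/10240 - (210 + 7569)) = -4*(-10291/10240 - 1*7779) = -4*(-10291/10240 - 7779) = -4*(-79667251/10240) = 79667251/2560 ≈ 31120.)
(S + h(225))/(-344896 + 303764) = (79667251/2560 + 225^(3/2))/(-344896 + 303764) = (79667251/2560 + 3375)/(-41132) = (88307251/2560)*(-1/41132) = -88307251/105297920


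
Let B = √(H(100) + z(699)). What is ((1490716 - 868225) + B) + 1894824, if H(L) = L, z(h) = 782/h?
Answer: 2517315 + √49406718/699 ≈ 2.5173e+6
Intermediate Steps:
B = √49406718/699 (B = √(100 + 782/699) = √(70682/699) = √49406718/699 ≈ 10.056)
((1490716 - 868225) + B) + 1894824 = ((1490716 - 868225) + √49406718/699) + 1894824 = (622491 + √49406718/699) + 1894824 = 2517315 + √49406718/699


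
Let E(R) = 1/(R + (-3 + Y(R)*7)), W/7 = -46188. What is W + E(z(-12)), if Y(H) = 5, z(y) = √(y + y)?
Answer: (-646632*√6 + 10346111*I)/(2*(√6 - 16*I)) ≈ -3.2332e+5 - 0.0046692*I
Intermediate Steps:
z(y) = √2*√y (z(y) = √(2*y) = √2*√y)
W = -323316 (W = 7*(-46188) = -323316)
E(R) = 1/(32 + R) (E(R) = 1/(R + (-3 + 5*7)) = 1/(R + (-3 + 35)) = 1/(R + 32) = 1/(32 + R))
W + E(z(-12)) = -323316 + 1/(32 + √2*√(-12)) = -323316 + 1/(32 + √2*(2*I*√3)) = -323316 + 1/(32 + 2*I*√6)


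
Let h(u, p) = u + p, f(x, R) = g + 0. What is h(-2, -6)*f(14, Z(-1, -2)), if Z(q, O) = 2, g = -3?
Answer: 24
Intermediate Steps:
f(x, R) = -3 (f(x, R) = -3 + 0 = -3)
h(u, p) = p + u
h(-2, -6)*f(14, Z(-1, -2)) = (-6 - 2)*(-3) = -8*(-3) = 24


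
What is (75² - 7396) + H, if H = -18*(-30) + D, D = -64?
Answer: -1295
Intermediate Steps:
H = 476 (H = -18*(-30) - 64 = 540 - 64 = 476)
(75² - 7396) + H = (75² - 7396) + 476 = (5625 - 7396) + 476 = -1771 + 476 = -1295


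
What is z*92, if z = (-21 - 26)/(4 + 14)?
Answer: -2162/9 ≈ -240.22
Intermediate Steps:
z = -47/18 ≈ -2.6111
z*92 = -47/18*92 = -2162/9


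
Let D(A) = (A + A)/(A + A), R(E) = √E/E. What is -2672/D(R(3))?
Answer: -2672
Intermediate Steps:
R(E) = E^(-½)
D(A) = 1 (D(A) = (2*A)/((2*A)) = (2*A)*(1/(2*A)) = 1)
-2672/D(R(3)) = -2672/1 = -2672*1 = -2672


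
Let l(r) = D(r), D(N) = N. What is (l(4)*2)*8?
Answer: 64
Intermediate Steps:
l(r) = r
(l(4)*2)*8 = (4*2)*8 = 8*8 = 64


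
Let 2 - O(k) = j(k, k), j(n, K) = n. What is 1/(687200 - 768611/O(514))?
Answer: 512/352615011 ≈ 1.4520e-6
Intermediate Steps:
O(k) = 2 - k
1/(687200 - 768611/O(514)) = 1/(687200 - 768611/(2 - 1*514)) = 1/(687200 - 768611/(2 - 514)) = 1/(687200 - 768611/(-512)) = 1/(687200 - 768611*(-1/512)) = 1/(687200 + 768611/512) = 1/(352615011/512) = 512/352615011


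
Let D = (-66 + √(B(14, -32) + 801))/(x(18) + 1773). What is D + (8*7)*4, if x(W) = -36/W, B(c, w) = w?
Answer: 36058/161 + √769/1771 ≈ 223.98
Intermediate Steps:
D = -6/161 + √769/1771 (D = (-66 + √(-32 + 801))/(-36/18 + 1773) = (-66 + √769)/(-36*1/18 + 1773) = (-66 + √769)/(-2 + 1773) = (-66 + √769)/1771 = (-66 + √769)*(1/1771) = -6/161 + √769/1771 ≈ -0.021609)
D + (8*7)*4 = (-6/161 + √769/1771) + (8*7)*4 = (-6/161 + √769/1771) + 56*4 = (-6/161 + √769/1771) + 224 = 36058/161 + √769/1771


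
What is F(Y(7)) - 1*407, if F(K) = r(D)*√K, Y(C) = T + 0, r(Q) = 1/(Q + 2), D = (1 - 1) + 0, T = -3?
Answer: -407 + I*√3/2 ≈ -407.0 + 0.86602*I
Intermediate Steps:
D = 0 (D = 0 + 0 = 0)
r(Q) = 1/(2 + Q)
Y(C) = -3 (Y(C) = -3 + 0 = -3)
F(K) = √K/2 (F(K) = √K/(2 + 0) = √K/2)
F(Y(7)) - 1*407 = √(-3)/2 - 1*407 = (I*√3)/2 - 407 = I*√3/2 - 407 = -407 + I*√3/2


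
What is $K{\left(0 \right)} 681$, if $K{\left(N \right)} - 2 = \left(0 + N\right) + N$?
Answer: $1362$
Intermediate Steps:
$K{\left(N \right)} = 2 + 2 N$ ($K{\left(N \right)} = 2 + \left(\left(0 + N\right) + N\right) = 2 + \left(N + N\right) = 2 + 2 N$)
$K{\left(0 \right)} 681 = \left(2 + 2 \cdot 0\right) 681 = \left(2 + 0\right) 681 = 2 \cdot 681 = 1362$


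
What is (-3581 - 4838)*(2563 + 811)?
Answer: -28405706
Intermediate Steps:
(-3581 - 4838)*(2563 + 811) = -8419*3374 = -28405706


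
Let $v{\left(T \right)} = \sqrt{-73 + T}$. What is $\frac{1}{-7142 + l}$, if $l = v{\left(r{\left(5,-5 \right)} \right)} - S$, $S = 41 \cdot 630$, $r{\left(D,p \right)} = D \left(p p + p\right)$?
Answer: $- \frac{32972}{1087152757} - \frac{3 \sqrt{3}}{1087152757} \approx -3.0334 \cdot 10^{-5}$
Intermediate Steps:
$r{\left(D,p \right)} = D \left(p + p^{2}\right)$ ($r{\left(D,p \right)} = D \left(p^{2} + p\right) = D \left(p + p^{2}\right)$)
$S = 25830$
$l = -25830 + 3 \sqrt{3}$ ($l = \sqrt{-73 + 5 \left(-5\right) \left(1 - 5\right)} - 25830 = \sqrt{-73 + 5 \left(-5\right) \left(-4\right)} - 25830 = \sqrt{-73 + 100} - 25830 = \sqrt{27} - 25830 = 3 \sqrt{3} - 25830 = -25830 + 3 \sqrt{3} \approx -25825.0$)
$\frac{1}{-7142 + l} = \frac{1}{-7142 - \left(25830 - 3 \sqrt{3}\right)} = \frac{1}{-32972 + 3 \sqrt{3}}$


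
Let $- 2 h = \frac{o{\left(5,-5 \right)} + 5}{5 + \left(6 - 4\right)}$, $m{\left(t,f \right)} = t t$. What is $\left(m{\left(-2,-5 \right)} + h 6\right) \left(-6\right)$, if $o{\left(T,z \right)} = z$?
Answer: $-24$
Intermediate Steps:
$m{\left(t,f \right)} = t^{2}$
$h = 0$ ($h = - \frac{\left(-5 + 5\right) \frac{1}{5 + \left(6 - 4\right)}}{2} = - \frac{0 \frac{1}{5 + \left(6 - 4\right)}}{2} = - \frac{0 \frac{1}{5 + 2}}{2} = - \frac{0 \cdot \frac{1}{7}}{2} = \left(- \frac{1}{2}\right) 0 = 0$)
$\left(m{\left(-2,-5 \right)} + h 6\right) \left(-6\right) = \left(\left(-2\right)^{2} + 0 \cdot 6\right) \left(-6\right) = \left(4 + 0\right) \left(-6\right) = 4 \left(-6\right) = -24$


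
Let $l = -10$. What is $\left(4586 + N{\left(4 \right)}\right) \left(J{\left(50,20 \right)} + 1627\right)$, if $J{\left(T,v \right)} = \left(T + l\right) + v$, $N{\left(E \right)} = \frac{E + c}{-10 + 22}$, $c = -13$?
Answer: $\frac{30941267}{4} \approx 7.7353 \cdot 10^{6}$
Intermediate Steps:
$N{\left(E \right)} = - \frac{13}{12} + \frac{E}{12}$ ($N{\left(E \right)} = \frac{E - 13}{-10 + 22} = \frac{-13 + E}{12} = \left(-13 + E\right) \frac{1}{12} = - \frac{13}{12} + \frac{E}{12}$)
$J{\left(T,v \right)} = -10 + T + v$ ($J{\left(T,v \right)} = \left(T - 10\right) + v = \left(-10 + T\right) + v = -10 + T + v$)
$\left(4586 + N{\left(4 \right)}\right) \left(J{\left(50,20 \right)} + 1627\right) = \left(4586 + \left(- \frac{13}{12} + \frac{1}{12} \cdot 4\right)\right) \left(\left(-10 + 50 + 20\right) + 1627\right) = \left(4586 + \left(- \frac{13}{12} + \frac{1}{3}\right)\right) \left(60 + 1627\right) = \left(4586 - \frac{3}{4}\right) 1687 = \frac{18341}{4} \cdot 1687 = \frac{30941267}{4}$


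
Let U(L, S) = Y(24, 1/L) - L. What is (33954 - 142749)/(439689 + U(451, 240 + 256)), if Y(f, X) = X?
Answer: -16355515/66032113 ≈ -0.24769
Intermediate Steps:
U(L, S) = 1/L - L
(33954 - 142749)/(439689 + U(451, 240 + 256)) = (33954 - 142749)/(439689 + (1/451 - 1*451)) = -108795/(439689 + (1/451 - 451)) = -108795/(439689 - 203400/451) = -108795/198096339/451 = -108795*451/198096339 = -16355515/66032113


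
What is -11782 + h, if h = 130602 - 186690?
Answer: -67870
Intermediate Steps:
h = -56088
-11782 + h = -11782 - 56088 = -67870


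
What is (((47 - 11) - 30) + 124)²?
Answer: 16900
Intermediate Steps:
(((47 - 11) - 30) + 124)² = ((36 - 30) + 124)² = (6 + 124)² = 130² = 16900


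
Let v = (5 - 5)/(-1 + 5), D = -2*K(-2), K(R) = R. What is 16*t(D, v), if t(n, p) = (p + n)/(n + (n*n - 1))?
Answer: 64/19 ≈ 3.3684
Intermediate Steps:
D = 4 (D = -2*(-2) = 4)
v = 0 (v = 0/4 = 0*(¼) = 0)
t(n, p) = (n + p)/(-1 + n + n²) (t(n, p) = (n + p)/(n + (n² - 1)) = (n + p)/(n + (-1 + n²)) = (n + p)/(-1 + n + n²))
16*t(D, v) = 16*((4 + 0)/(-1 + 4 + 4²)) = 16*(4/(-1 + 4 + 16)) = 16*(4/19) = 64/19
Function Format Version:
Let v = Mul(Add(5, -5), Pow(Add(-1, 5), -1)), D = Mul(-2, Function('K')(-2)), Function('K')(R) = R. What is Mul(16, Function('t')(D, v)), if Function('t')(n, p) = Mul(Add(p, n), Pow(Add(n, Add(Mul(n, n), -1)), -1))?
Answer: Rational(64, 19) ≈ 3.3684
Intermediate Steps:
D = 4 (D = Mul(-2, -2) = 4)
v = 0 (v = Mul(0, Pow(4, -1)) = Mul(0, Rational(1, 4)) = 0)
Function('t')(n, p) = Mul(Pow(Add(-1, n, Pow(n, 2)), -1), Add(n, p)) (Function('t')(n, p) = Mul(Add(n, p), Pow(Add(n, Add(Pow(n, 2), -1)), -1)) = Mul(Add(n, p), Pow(Add(n, Add(-1, Pow(n, 2))), -1)) = Mul(Add(n, p), Pow(Add(-1, n, Pow(n, 2)), -1)) = Mul(Pow(Add(-1, n, Pow(n, 2)), -1), Add(n, p)))
Mul(16, Function('t')(D, v)) = Mul(16, Mul(Pow(Add(-1, 4, Pow(4, 2)), -1), Add(4, 0))) = Mul(16, Mul(Pow(Add(-1, 4, 16), -1), 4)) = Mul(16, Mul(Pow(19, -1), 4)) = Mul(16, Mul(Rational(1, 19), 4)) = Mul(16, Rational(4, 19)) = Rational(64, 19)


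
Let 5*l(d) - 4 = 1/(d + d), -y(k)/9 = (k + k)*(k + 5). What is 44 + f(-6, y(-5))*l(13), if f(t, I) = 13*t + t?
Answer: -310/13 ≈ -23.846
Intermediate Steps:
y(k) = -18*k*(5 + k) (y(k) = -9*(k + k)*(k + 5) = -9*2*k*(5 + k) = -18*k*(5 + k))
f(t, I) = 14*t
l(d) = ⅘ + 1/(10*d) (l(d) = ⅘ + 1/(5*(d + d)) = ⅘ + 1/(5*((2*d))) = ⅘ + (1/(2*d))/5 = ⅘ + 1/(10*d))
44 + f(-6, y(-5))*l(13) = 44 + (14*(-6))*((⅒)*(1 + 8*13)/13) = 44 - 42*(1 + 104)/(5*13) = 44 - 42*105/(5*13) = 44 - 84*21/26 = 44 - 882/13 = -310/13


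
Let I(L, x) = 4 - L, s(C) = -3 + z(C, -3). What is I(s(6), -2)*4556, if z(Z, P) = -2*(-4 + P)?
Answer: -31892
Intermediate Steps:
z(Z, P) = 8 - 2*P
s(C) = 11 (s(C) = -3 + (8 - 2*(-3)) = -3 + (8 + 6) = -3 + 14 = 11)
I(s(6), -2)*4556 = (4 - 1*11)*4556 = (4 - 11)*4556 = -7*4556 = -31892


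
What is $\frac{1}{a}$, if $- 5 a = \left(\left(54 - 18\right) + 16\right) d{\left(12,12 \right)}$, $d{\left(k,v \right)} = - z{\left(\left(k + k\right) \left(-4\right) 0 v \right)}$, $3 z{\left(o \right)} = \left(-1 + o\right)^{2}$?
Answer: $\frac{15}{52} \approx 0.28846$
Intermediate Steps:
$z{\left(o \right)} = \frac{\left(-1 + o\right)^{2}}{3}$
$d{\left(k,v \right)} = - \frac{1}{3}$ ($d{\left(k,v \right)} = - \frac{\left(-1 + \left(k + k\right) \left(-4\right) 0 v\right)^{2}}{3} = - \frac{\left(-1 + 2 k \left(-4\right) 0 v\right)^{2}}{3} = - \frac{\left(-1 + - 8 k 0 v\right)^{2}}{3} = - \frac{\left(-1 + 0 v\right)^{2}}{3} = - \frac{\left(-1 + 0\right)^{2}}{3} = - \frac{\left(-1\right)^{2}}{3} = - \frac{1}{3}$)
$a = \frac{52}{15}$ ($a = - \frac{\left(\left(54 - 18\right) + 16\right) \left(- \frac{1}{3}\right)}{5} = - \frac{\left(36 + 16\right) \left(- \frac{1}{3}\right)}{5} = - \frac{52 \left(- \frac{1}{3}\right)}{5} = \left(- \frac{1}{5}\right) \left(- \frac{52}{3}\right) = \frac{52}{15} \approx 3.4667$)
$\frac{1}{a} = \frac{1}{\frac{52}{15}} = \frac{15}{52}$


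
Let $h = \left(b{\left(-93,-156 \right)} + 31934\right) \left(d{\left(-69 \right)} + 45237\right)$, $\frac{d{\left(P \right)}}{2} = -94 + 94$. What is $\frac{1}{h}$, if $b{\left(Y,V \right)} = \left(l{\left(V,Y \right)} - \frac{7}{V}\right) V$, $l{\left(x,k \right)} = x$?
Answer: $\frac{1}{2545169331} \approx 3.929 \cdot 10^{-10}$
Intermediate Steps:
$d{\left(P \right)} = 0$ ($d{\left(P \right)} = 2 \left(-94 + 94\right) = 2 \cdot 0 = 0$)
$b{\left(Y,V \right)} = V \left(V - \frac{7}{V}\right)$ ($b{\left(Y,V \right)} = \left(V - \frac{7}{V}\right) V = V \left(V - \frac{7}{V}\right)$)
$h = 2545169331$ ($h = \left(\left(-7 + \left(-156\right)^{2}\right) + 31934\right) \left(0 + 45237\right) = \left(\left(-7 + 24336\right) + 31934\right) 45237 = \left(24329 + 31934\right) 45237 = 56263 \cdot 45237 = 2545169331$)
$\frac{1}{h} = \frac{1}{2545169331}$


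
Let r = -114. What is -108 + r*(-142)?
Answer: 16080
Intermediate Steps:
-108 + r*(-142) = -108 - 114*(-142) = -108 + 16188 = 16080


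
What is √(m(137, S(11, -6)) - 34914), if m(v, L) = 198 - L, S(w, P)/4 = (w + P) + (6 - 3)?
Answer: 2*I*√8687 ≈ 186.41*I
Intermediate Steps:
S(w, P) = 12 + 4*P + 4*w (S(w, P) = 4*((w + P) + (6 - 3)) = 4*((P + w) + 3) = 4*(3 + P + w) = 12 + 4*P + 4*w)
√(m(137, S(11, -6)) - 34914) = √((198 - (12 + 4*(-6) + 4*11)) - 34914) = √((198 - (12 - 24 + 44)) - 34914) = √((198 - 1*32) - 34914) = √((198 - 32) - 34914) = √(166 - 34914) = √(-34748) = 2*I*√8687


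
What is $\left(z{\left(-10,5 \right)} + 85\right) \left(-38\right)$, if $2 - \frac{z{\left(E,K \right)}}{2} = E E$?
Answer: $4218$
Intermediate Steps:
$z{\left(E,K \right)} = 4 - 2 E^{2}$ ($z{\left(E,K \right)} = 4 - 2 E E = 4 - 2 E^{2}$)
$\left(z{\left(-10,5 \right)} + 85\right) \left(-38\right) = \left(\left(4 - 2 \left(-10\right)^{2}\right) + 85\right) \left(-38\right) = \left(\left(4 - 200\right) + 85\right) \left(-38\right) = \left(-196 + 85\right) \left(-38\right) = \left(-111\right) \left(-38\right) = 4218$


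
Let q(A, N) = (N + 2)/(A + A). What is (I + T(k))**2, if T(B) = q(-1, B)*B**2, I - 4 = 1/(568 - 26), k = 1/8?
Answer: 1223061258241/77008470016 ≈ 15.882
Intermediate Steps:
k = 1/8 ≈ 0.12500
q(A, N) = (2 + N)/(2*A) (q(A, N) = (2 + N)/((2*A)) = (2 + N)*(1/(2*A)) = (2 + N)/(2*A))
I = 2169/542 (I = 4 + 1/(568 - 26) = 4 + 1/542 = 2169/542 ≈ 4.0018)
T(B) = B**2*(-1 - B/2) (T(B) = ((1/2)*(2 + B)/(-1))*B**2 = ((1/2)*(-1)*(2 + B))*B**2 = (-1 - B/2)*B**2 = B**2*(-1 - B/2))
(I + T(k))**2 = (2169/542 + (1/8)**2*(-2 - 1*1/8)/2)**2 = (2169/542 + (1/2)*(1/64)*(-2 - 1/8))**2 = (2169/542 + (1/2)*(1/64)*(-17/8))**2 = (2169/542 - 17/1024)**2 = (1105921/277504)**2 = 1223061258241/77008470016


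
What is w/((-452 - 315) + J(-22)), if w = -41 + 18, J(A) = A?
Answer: 23/789 ≈ 0.029151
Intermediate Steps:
w = -23
w/((-452 - 315) + J(-22)) = -23/((-452 - 315) - 22) = -23/(-767 - 22) = -23/(-789) = -1/789*(-23) = 23/789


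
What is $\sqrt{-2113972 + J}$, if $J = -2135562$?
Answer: $i \sqrt{4249534} \approx 2061.4 i$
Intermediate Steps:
$\sqrt{-2113972 + J} = \sqrt{-2113972 - 2135562} = \sqrt{-4249534} = i \sqrt{4249534}$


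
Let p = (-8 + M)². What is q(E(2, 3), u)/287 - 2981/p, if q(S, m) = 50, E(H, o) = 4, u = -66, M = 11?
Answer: -855097/2583 ≈ -331.05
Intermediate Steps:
p = 9 (p = (-8 + 11)² = 3² = 9)
q(E(2, 3), u)/287 - 2981/p = 50/287 - 2981/9 = -855097/2583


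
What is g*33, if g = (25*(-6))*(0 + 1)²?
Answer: -4950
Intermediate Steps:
g = -150 (g = -150*1² = -150*1 = -150)
g*33 = -150*33 = -4950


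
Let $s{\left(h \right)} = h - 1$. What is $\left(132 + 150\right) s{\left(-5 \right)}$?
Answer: $-1692$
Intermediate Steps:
$s{\left(h \right)} = -1 + h$
$\left(132 + 150\right) s{\left(-5 \right)} = \left(132 + 150\right) \left(-1 - 5\right) = 282 \left(-6\right) = -1692$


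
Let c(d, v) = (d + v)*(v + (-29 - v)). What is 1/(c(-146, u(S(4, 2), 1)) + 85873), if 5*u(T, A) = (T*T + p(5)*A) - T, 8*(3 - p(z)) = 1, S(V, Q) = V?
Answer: 40/3600829 ≈ 1.1109e-5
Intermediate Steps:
p(z) = 23/8 (p(z) = 3 - 1/8*1 = 3 - 1/8 = 23/8)
u(T, A) = -T/5 + T**2/5 + 23*A/40 (u(T, A) = ((T*T + 23*A/8) - T)/5 = ((T**2 + 23*A/8) - T)/5 = (T**2 - T + 23*A/8)/5 = -T/5 + T**2/5 + 23*A/40)
c(d, v) = -29*d - 29*v (c(d, v) = (d + v)*(-29) = -29*d - 29*v)
1/(c(-146, u(S(4, 2), 1)) + 85873) = 1/((-29*(-146) - 29*(-1/5*4 + (1/5)*4**2 + (23/40)*1)) + 85873) = 1/((4234 - 29*(-4/5 + (1/5)*16 + 23/40)) + 85873) = 1/((4234 - 29*(-4/5 + 16/5 + 23/40)) + 85873) = 1/((4234 - 29*119/40) + 85873) = 1/((4234 - 3451/40) + 85873) = 1/(165909/40 + 85873) = 1/(3600829/40) = 40/3600829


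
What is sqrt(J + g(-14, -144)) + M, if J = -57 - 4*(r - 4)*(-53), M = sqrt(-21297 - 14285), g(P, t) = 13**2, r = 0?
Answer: I*(sqrt(35582) + 4*sqrt(46)) ≈ 215.76*I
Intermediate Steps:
g(P, t) = 169
M = I*sqrt(35582) (M = sqrt(-35582) = I*sqrt(35582) ≈ 188.63*I)
J = -905 (J = -57 - 4*(0 - 4)*(-53) = -57 - 4*(-4)*(-53) = -57 + 16*(-53) = -57 - 848 = -905)
sqrt(J + g(-14, -144)) + M = sqrt(-905 + 169) + I*sqrt(35582) = sqrt(-736) + I*sqrt(35582) = 4*I*sqrt(46) + I*sqrt(35582) = I*sqrt(35582) + 4*I*sqrt(46)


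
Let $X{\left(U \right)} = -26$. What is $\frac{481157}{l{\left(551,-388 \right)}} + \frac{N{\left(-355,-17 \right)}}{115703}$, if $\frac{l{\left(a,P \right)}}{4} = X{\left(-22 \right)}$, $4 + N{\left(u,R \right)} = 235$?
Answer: $- \frac{7953040621}{1719016} \approx -4626.5$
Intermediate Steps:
$N{\left(u,R \right)} = 231$ ($N{\left(u,R \right)} = -4 + 235 = 231$)
$l{\left(a,P \right)} = -104$ ($l{\left(a,P \right)} = 4 \left(-26\right) = -104$)
$\frac{481157}{l{\left(551,-388 \right)}} + \frac{N{\left(-355,-17 \right)}}{115703} = \frac{481157}{-104} + \frac{231}{115703} = 481157 \left(- \frac{1}{104}\right) + 231 \cdot \frac{1}{115703} = - \frac{481157}{104} + \frac{33}{16529} = - \frac{7953040621}{1719016}$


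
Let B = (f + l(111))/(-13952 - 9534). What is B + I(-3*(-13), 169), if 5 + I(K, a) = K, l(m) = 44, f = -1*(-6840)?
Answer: 395820/11743 ≈ 33.707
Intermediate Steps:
f = 6840
B = -3442/11743 (B = (6840 + 44)/(-13952 - 9534) = 6884/(-23486) = 6884*(-1/23486) = -3442/11743 ≈ -0.29311)
I(K, a) = -5 + K
B + I(-3*(-13), 169) = -3442/11743 + (-5 - 3*(-13)) = -3442/11743 + (-5 + 39) = -3442/11743 + 34 = 395820/11743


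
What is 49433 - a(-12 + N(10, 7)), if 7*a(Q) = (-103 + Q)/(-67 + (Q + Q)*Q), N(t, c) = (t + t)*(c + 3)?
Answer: 24437055166/494347 ≈ 49433.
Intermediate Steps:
N(t, c) = 2*t*(3 + c) (N(t, c) = (2*t)*(3 + c) = 2*t*(3 + c))
a(Q) = (-103 + Q)/(7*(-67 + 2*Q²)) (a(Q) = ((-103 + Q)/(-67 + (Q + Q)*Q))/7 = ((-103 + Q)/(-67 + (2*Q)*Q))/7 = ((-103 + Q)/(-67 + 2*Q²))/7 = (-103 + Q)/(7*(-67 + 2*Q²)))
49433 - a(-12 + N(10, 7)) = 49433 - (-103 + (-12 + 2*10*(3 + 7)))/(7*(-67 + 2*(-12 + 2*10*(3 + 7))²)) = 49433 - (-103 + (-12 + 2*10*10))/(7*(-67 + 2*(-12 + 2*10*10)²)) = 49433 - (-103 + (-12 + 200))/(7*(-67 + 2*(-12 + 200)²)) = 49433 - (-103 + 188)/(7*(-67 + 2*188²)) = 49433 - 85/(7*(-67 + 2*35344)) = 49433 - 85/(7*(-67 + 70688)) = 49433 - 85/(7*70621) = 49433 - 1*85/494347 = 49433 - 85/494347 = 24437055166/494347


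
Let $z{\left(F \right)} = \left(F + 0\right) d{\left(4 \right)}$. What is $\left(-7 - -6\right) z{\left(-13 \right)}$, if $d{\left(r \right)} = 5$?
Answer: $65$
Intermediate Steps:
$z{\left(F \right)} = 5 F$ ($z{\left(F \right)} = \left(F + 0\right) 5 = F 5 = 5 F$)
$\left(-7 - -6\right) z{\left(-13 \right)} = \left(-7 - -6\right) 5 \left(-13\right) = \left(-7 + 6\right) \left(-65\right) = \left(-1\right) \left(-65\right) = 65$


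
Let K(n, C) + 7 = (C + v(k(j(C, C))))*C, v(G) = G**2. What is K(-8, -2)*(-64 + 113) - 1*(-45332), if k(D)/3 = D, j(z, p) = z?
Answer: 41657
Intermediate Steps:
k(D) = 3*D
K(n, C) = -7 + C*(C + 9*C**2) (K(n, C) = -7 + (C + (3*C)**2)*C = -7 + (C + 9*C**2)*C = -7 + C*(C + 9*C**2))
K(-8, -2)*(-64 + 113) - 1*(-45332) = (-7 + (-2)**2 + 9*(-2)**3)*(-64 + 113) - 1*(-45332) = (-7 + 4 + 9*(-8))*49 + 45332 = (-7 + 4 - 72)*49 + 45332 = -75*49 + 45332 = -3675 + 45332 = 41657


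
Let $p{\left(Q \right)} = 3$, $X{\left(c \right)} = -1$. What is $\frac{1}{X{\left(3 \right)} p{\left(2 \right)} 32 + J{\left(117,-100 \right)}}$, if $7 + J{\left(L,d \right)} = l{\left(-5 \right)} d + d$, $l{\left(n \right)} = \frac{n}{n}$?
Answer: $- \frac{1}{303} \approx -0.0033003$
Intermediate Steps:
$l{\left(n \right)} = 1$
$J{\left(L,d \right)} = -7 + 2 d$ ($J{\left(L,d \right)} = -7 + \left(1 d + d\right) = -7 + \left(d + d\right) = -7 + 2 d$)
$\frac{1}{X{\left(3 \right)} p{\left(2 \right)} 32 + J{\left(117,-100 \right)}} = \frac{1}{\left(-1\right) 3 \cdot 32 + \left(-7 + 2 \left(-100\right)\right)} = \frac{1}{\left(-3\right) 32 - 207} = \frac{1}{-96 - 207} = \frac{1}{-303} = - \frac{1}{303}$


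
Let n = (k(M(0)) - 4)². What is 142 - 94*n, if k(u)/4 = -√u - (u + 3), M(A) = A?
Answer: -23922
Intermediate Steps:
k(u) = -12 - 4*u - 4*√u (k(u) = 4*(-√u - (u + 3)) = 4*(-√u - (3 + u)) = 4*(-√u + (-3 - u)) = 4*(-3 - u - √u) = -12 - 4*u - 4*√u)
n = 256 (n = ((-12 - 4*0 - 4*√0) - 4)² = ((-12 + 0 - 4*0) - 4)² = ((-12 + 0 + 0) - 4)² = (-12 - 4)² = (-16)² = 256)
142 - 94*n = 142 - 94*256 = 142 - 24064 = -23922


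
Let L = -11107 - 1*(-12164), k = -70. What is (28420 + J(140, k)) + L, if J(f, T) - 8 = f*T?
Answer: 19685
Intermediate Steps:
L = 1057 (L = -11107 + 12164 = 1057)
J(f, T) = 8 + T*f (J(f, T) = 8 + f*T = 8 + T*f)
(28420 + J(140, k)) + L = (28420 + (8 - 70*140)) + 1057 = (28420 + (8 - 9800)) + 1057 = (28420 - 9792) + 1057 = 18628 + 1057 = 19685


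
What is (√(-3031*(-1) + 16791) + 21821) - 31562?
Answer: -9741 + √19822 ≈ -9600.2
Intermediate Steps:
(√(-3031*(-1) + 16791) + 21821) - 31562 = (√(3031 + 16791) + 21821) - 31562 = (√19822 + 21821) - 31562 = (21821 + √19822) - 31562 = -9741 + √19822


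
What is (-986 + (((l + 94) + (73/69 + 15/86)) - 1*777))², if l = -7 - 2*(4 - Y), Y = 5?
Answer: 98529505997209/35212356 ≈ 2.7982e+6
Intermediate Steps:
l = -5 (l = -7 - 2*(4 - 1*5) = -7 - 2*(4 - 5) = -7 - 2*(-1) = -7 + 2 = -5)
(-986 + (((l + 94) + (73/69 + 15/86)) - 1*777))² = (-986 + (((-5 + 94) + (73/69 + 15/86)) - 1*777))² = (-986 + ((89 + (73*(1/69) + 15*(1/86))) - 777))² = (-986 + ((89 + (73/69 + 15/86)) - 777))² = (-986 + ((89 + 7313/5934) - 777))² = (-986 + (535439/5934 - 777))² = (-986 - 4075279/5934)² = (-9926203/5934)² = 98529505997209/35212356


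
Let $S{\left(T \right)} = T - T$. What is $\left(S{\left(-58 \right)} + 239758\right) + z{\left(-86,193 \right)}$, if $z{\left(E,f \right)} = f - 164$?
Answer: $239787$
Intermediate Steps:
$z{\left(E,f \right)} = -164 + f$ ($z{\left(E,f \right)} = f - 164 = -164 + f$)
$S{\left(T \right)} = 0$
$\left(S{\left(-58 \right)} + 239758\right) + z{\left(-86,193 \right)} = \left(0 + 239758\right) + \left(-164 + 193\right) = 239758 + 29 = 239787$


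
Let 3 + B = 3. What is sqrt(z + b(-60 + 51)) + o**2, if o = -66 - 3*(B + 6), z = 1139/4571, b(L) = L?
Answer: 7056 + 200*I*sqrt(4571)/4571 ≈ 7056.0 + 2.9582*I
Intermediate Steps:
B = 0 (B = -3 + 3 = 0)
z = 1139/4571 (z = 1139*(1/4571) = 1139/4571 ≈ 0.24918)
o = -84 (o = -66 - 3*(0 + 6) = -66 - 3*6 = -66 - 18 = -84)
sqrt(z + b(-60 + 51)) + o**2 = sqrt(1139/4571 + (-60 + 51)) + (-84)**2 = sqrt(1139/4571 - 9) + 7056 = sqrt(-40000/4571) + 7056 = 200*I*sqrt(4571)/4571 + 7056 = 7056 + 200*I*sqrt(4571)/4571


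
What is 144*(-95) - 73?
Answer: -13753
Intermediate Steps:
144*(-95) - 73 = -13680 - 73 = -13753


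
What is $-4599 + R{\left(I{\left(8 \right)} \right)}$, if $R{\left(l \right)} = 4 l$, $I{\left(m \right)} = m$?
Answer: $-4567$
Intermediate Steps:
$-4599 + R{\left(I{\left(8 \right)} \right)} = -4599 + 4 \cdot 8 = -4599 + 32 = -4567$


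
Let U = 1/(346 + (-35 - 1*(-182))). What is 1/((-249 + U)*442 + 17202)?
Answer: -29/2692798 ≈ -1.0769e-5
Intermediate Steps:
U = 1/493 (U = 1/(346 + (-35 + 182)) = 1/(346 + 147) = 1/493 ≈ 0.0020284)
1/((-249 + U)*442 + 17202) = 1/((-249 + 1/493)*442 + 17202) = 1/(-122756/493*442 + 17202) = 1/(-3191656/29 + 17202) = 1/(-2692798/29) = -29/2692798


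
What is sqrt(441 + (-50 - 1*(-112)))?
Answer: sqrt(503) ≈ 22.428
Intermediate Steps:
sqrt(441 + (-50 - 1*(-112))) = sqrt(441 + (-50 + 112)) = sqrt(441 + 62) = sqrt(503)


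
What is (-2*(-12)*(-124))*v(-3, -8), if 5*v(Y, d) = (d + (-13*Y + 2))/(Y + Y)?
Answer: 16368/5 ≈ 3273.6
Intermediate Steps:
v(Y, d) = (2 + d - 13*Y)/(10*Y) (v(Y, d) = ((d + (-13*Y + 2))/(Y + Y))/5 = ((d + (2 - 13*Y))/((2*Y)))/5 = ((2 + d - 13*Y)*(1/(2*Y)))/5 = ((2 + d - 13*Y)/(2*Y))/5 = (2 + d - 13*Y)/(10*Y))
(-2*(-12)*(-124))*v(-3, -8) = (-2*(-12)*(-124))*((⅒)*(2 - 8 - 13*(-3))/(-3)) = (24*(-124))*((⅒)*(-⅓)*(2 - 8 + 39)) = -1488*(-1)*33/(5*3) = -2976*(-11/10) = 16368/5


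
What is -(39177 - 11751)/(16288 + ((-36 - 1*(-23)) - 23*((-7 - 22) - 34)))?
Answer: -653/422 ≈ -1.5474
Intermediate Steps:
-(39177 - 11751)/(16288 + ((-36 - 1*(-23)) - 23*((-7 - 22) - 34))) = -27426/(16288 + ((-36 + 23) - 23*(-29 - 34))) = -27426/(16288 + (-13 - 23*(-63))) = -27426/(16288 + (-13 + 1449)) = -27426/(16288 + 1436) = -27426/17724 = -1*653/422 = -653/422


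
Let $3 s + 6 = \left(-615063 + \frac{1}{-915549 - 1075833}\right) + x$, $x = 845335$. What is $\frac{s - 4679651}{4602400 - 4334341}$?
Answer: $- \frac{27498370735435}{1601423602614} \approx -17.171$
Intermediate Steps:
$s = \frac{458547567611}{5974146}$ ($s = -2 + \frac{\left(-615063 + \frac{1}{-915549 - 1075833}\right) + 845335}{3} = -2 + \frac{\left(-615063 + \frac{1}{-1991382}\right) + 845335}{3} = -2 + \frac{\left(-615063 - \frac{1}{1991382}\right) + 845335}{3} = -2 + \frac{- \frac{1224825387067}{1991382} + 845335}{3} = -2 + \frac{1}{3} \cdot \frac{458559515903}{1991382} = -2 + \frac{458559515903}{5974146} = \frac{458547567611}{5974146} \approx 76755.0$)
$\frac{s - 4679651}{4602400 - 4334341} = \frac{\frac{458547567611}{5974146} - 4679651}{4602400 - 4334341} = - \frac{27498370735435}{5974146 \cdot 268059} = \left(- \frac{27498370735435}{5974146}\right) \frac{1}{268059} = - \frac{27498370735435}{1601423602614}$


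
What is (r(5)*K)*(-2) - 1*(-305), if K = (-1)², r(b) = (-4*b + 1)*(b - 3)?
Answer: 381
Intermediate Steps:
r(b) = (1 - 4*b)*(-3 + b)
K = 1
(r(5)*K)*(-2) - 1*(-305) = ((-3 - 4*5² + 13*5)*1)*(-2) - 1*(-305) = ((-3 - 4*25 + 65)*1)*(-2) + 305 = ((-3 - 100 + 65)*1)*(-2) + 305 = -38*1*(-2) + 305 = -38*(-2) + 305 = 76 + 305 = 381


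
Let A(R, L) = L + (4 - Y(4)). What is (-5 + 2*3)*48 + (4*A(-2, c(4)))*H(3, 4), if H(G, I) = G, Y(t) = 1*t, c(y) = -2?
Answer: 24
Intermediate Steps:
Y(t) = t
A(R, L) = L (A(R, L) = L + (4 - 1*4) = L + (4 - 4) = L + 0 = L)
(-5 + 2*3)*48 + (4*A(-2, c(4)))*H(3, 4) = (-5 + 2*3)*48 + (4*(-2))*3 = (-5 + 6)*48 - 8*3 = 1*48 - 24 = 48 - 24 = 24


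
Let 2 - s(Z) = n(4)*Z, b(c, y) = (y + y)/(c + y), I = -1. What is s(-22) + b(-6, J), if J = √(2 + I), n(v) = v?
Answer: 448/5 ≈ 89.600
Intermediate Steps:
J = 1 (J = √(2 - 1) = √1 = 1)
b(c, y) = 2*y/(c + y) (b(c, y) = (2*y)/(c + y) = 2*y/(c + y))
s(Z) = 2 - 4*Z
s(-22) + b(-6, J) = (2 - 4*(-22)) + 2*1/(-6 + 1) = (2 + 88) + 2*1/(-5) = 90 + 2*1*(-⅕) = 90 - ⅖ = 448/5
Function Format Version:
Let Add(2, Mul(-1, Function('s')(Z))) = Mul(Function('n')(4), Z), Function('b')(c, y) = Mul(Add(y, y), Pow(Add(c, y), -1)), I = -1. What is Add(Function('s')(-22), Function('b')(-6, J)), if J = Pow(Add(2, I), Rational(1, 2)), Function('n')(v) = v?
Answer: Rational(448, 5) ≈ 89.600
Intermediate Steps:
J = 1 (J = Pow(Add(2, -1), Rational(1, 2)) = Pow(1, Rational(1, 2)) = 1)
Function('b')(c, y) = Mul(2, y, Pow(Add(c, y), -1)) (Function('b')(c, y) = Mul(Mul(2, y), Pow(Add(c, y), -1)) = Mul(2, y, Pow(Add(c, y), -1)))
Function('s')(Z) = Add(2, Mul(-4, Z)) (Function('s')(Z) = Add(2, Mul(-1, Mul(4, Z))) = Add(2, Mul(-4, Z)))
Add(Function('s')(-22), Function('b')(-6, J)) = Add(Add(2, Mul(-4, -22)), Mul(2, 1, Pow(Add(-6, 1), -1))) = Add(Add(2, 88), Mul(2, 1, Pow(-5, -1))) = Add(90, Mul(2, 1, Rational(-1, 5))) = Add(90, Rational(-2, 5)) = Rational(448, 5)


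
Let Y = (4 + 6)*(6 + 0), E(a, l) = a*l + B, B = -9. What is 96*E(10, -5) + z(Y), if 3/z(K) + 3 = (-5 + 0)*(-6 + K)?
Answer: -515425/91 ≈ -5664.0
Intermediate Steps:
E(a, l) = -9 + a*l (E(a, l) = a*l - 9 = -9 + a*l)
Y = 60 (Y = 10*6 = 60)
z(K) = 3/(27 - 5*K) (z(K) = 3/(-3 + (-5 + 0)*(-6 + K)) = 3/(-3 - 5*(-6 + K)) = 3/(-3 + (30 - 5*K)) = 3/(27 - 5*K))
96*E(10, -5) + z(Y) = 96*(-9 + 10*(-5)) - 3/(-27 + 5*60) = 96*(-9 - 50) - 3/(-27 + 300) = 96*(-59) - 3/273 = -5664 - 3*1/273 = -5664 - 1/91 = -515425/91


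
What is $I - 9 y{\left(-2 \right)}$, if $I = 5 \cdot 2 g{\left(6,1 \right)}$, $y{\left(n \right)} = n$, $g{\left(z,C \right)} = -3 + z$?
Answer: $48$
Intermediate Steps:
$I = 30$ ($I = 5 \cdot 2 \left(-3 + 6\right) = 10 \cdot 3 = 30$)
$I - 9 y{\left(-2 \right)} = 30 - -18 = 30 + 18 = 48$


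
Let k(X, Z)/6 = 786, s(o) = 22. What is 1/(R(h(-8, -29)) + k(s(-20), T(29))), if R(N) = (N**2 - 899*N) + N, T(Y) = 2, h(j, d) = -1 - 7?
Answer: 1/11964 ≈ 8.3584e-5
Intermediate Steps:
h(j, d) = -8
k(X, Z) = 4716 (k(X, Z) = 6*786 = 4716)
R(N) = N**2 - 898*N
1/(R(h(-8, -29)) + k(s(-20), T(29))) = 1/(-8*(-898 - 8) + 4716) = 1/(-8*(-906) + 4716) = 1/(7248 + 4716) = 1/11964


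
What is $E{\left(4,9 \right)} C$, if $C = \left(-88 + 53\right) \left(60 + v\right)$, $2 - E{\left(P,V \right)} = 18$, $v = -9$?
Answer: $28560$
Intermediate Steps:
$E{\left(P,V \right)} = -16$ ($E{\left(P,V \right)} = 2 - 18 = -16$)
$C = -1785$ ($C = \left(-88 + 53\right) \left(60 - 9\right) = \left(-35\right) 51 = -1785$)
$E{\left(4,9 \right)} C = \left(-16\right) \left(-1785\right) = 28560$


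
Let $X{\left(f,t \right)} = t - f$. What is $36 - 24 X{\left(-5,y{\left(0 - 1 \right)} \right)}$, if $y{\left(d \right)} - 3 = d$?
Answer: $-132$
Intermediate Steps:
$y{\left(d \right)} = 3 + d$
$36 - 24 X{\left(-5,y{\left(0 - 1 \right)} \right)} = 36 - 24 \left(\left(3 + \left(0 - 1\right)\right) - -5\right) = 36 - 24 \left(\left(3 + \left(0 - 1\right)\right) + 5\right) = 36 - 24 \left(\left(3 - 1\right) + 5\right) = 36 - 24 \left(2 + 5\right) = 36 - 168 = -132$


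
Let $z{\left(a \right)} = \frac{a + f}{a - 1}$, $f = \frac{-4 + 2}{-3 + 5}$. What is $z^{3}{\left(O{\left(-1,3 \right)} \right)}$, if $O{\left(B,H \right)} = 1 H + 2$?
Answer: $1$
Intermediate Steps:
$f = -1$ ($f = - \frac{2}{2} = \left(-2\right) \frac{1}{2} = -1$)
$O{\left(B,H \right)} = 2 + H$ ($O{\left(B,H \right)} = H + 2 = 2 + H$)
$z{\left(a \right)} = 1$ ($z{\left(a \right)} = \frac{a - 1}{a - 1} = \frac{-1 + a}{-1 + a} = 1$)
$z^{3}{\left(O{\left(-1,3 \right)} \right)} = 1^{3} = 1$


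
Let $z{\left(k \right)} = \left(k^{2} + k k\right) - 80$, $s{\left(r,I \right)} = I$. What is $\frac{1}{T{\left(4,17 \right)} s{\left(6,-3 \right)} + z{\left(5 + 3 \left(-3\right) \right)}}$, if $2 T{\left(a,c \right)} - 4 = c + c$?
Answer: $- \frac{1}{105} \approx -0.0095238$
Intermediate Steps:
$T{\left(a,c \right)} = 2 + c$ ($T{\left(a,c \right)} = 2 + \frac{c + c}{2} = 2 + \frac{2 c}{2} = 2 + c$)
$z{\left(k \right)} = -80 + 2 k^{2}$ ($z{\left(k \right)} = \left(k^{2} + k^{2}\right) - 80 = 2 k^{2} - 80 = -80 + 2 k^{2}$)
$\frac{1}{T{\left(4,17 \right)} s{\left(6,-3 \right)} + z{\left(5 + 3 \left(-3\right) \right)}} = \frac{1}{\left(2 + 17\right) \left(-3\right) - \left(80 - 2 \left(5 + 3 \left(-3\right)\right)^{2}\right)} = \frac{1}{19 \left(-3\right) - \left(80 - 2 \left(5 - 9\right)^{2}\right)} = \frac{1}{-57 - \left(80 - 2 \left(-4\right)^{2}\right)} = \frac{1}{-57 + \left(-80 + 2 \cdot 16\right)} = \frac{1}{-57 + \left(-80 + 32\right)} = \frac{1}{-57 - 48} = \frac{1}{-105} = - \frac{1}{105}$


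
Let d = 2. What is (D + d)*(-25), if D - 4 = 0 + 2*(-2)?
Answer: -50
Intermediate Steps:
D = 0 (D = 4 + (0 + 2*(-2)) = 4 + (0 - 4) = 4 - 4 = 0)
(D + d)*(-25) = (0 + 2)*(-25) = 2*(-25) = -50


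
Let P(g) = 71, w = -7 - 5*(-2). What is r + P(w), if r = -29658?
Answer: -29587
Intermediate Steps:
w = 3 (w = -7 + 10 = 3)
r + P(w) = -29658 + 71 = -29587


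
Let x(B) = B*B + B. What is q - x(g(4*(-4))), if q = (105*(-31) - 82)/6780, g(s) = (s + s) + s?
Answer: -15299017/6780 ≈ -2256.5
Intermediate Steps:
g(s) = 3*s (g(s) = 2*s + s = 3*s)
x(B) = B + B**2 (x(B) = B**2 + B = B + B**2)
q = -3337/6780 (q = (-3255 - 82)*(1/6780) = -3337*1/6780 = -3337/6780 ≈ -0.49218)
q - x(g(4*(-4))) = -3337/6780 - 3*(4*(-4))*(1 + 3*(4*(-4))) = -3337/6780 - 3*(-16)*(1 + 3*(-16)) = -3337/6780 - (-48)*(1 - 48) = -3337/6780 - (-48)*(-47) = -3337/6780 - 1*2256 = -3337/6780 - 2256 = -15299017/6780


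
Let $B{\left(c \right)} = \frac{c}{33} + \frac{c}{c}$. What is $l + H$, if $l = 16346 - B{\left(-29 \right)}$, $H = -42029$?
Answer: $- \frac{847543}{33} \approx -25683.0$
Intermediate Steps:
$B{\left(c \right)} = 1 + \frac{c}{33}$ ($B{\left(c \right)} = c \frac{1}{33} + 1 = \frac{c}{33} + 1 = 1 + \frac{c}{33}$)
$l = \frac{539414}{33}$ ($l = 16346 - \left(1 + \frac{1}{33} \left(-29\right)\right) = 16346 - \left(1 - \frac{29}{33}\right) = 16346 - \frac{4}{33} = \frac{539414}{33} \approx 16346.0$)
$l + H = \frac{539414}{33} - 42029 = - \frac{847543}{33}$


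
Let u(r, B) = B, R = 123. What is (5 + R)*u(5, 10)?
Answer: 1280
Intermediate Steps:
(5 + R)*u(5, 10) = (5 + 123)*10 = 128*10 = 1280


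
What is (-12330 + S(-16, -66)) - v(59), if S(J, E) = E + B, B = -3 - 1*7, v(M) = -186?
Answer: -12220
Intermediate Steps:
B = -10 (B = -3 - 7 = -10)
S(J, E) = -10 + E (S(J, E) = E - 10 = -10 + E)
(-12330 + S(-16, -66)) - v(59) = (-12330 + (-10 - 66)) - 1*(-186) = (-12330 - 76) + 186 = -12406 + 186 = -12220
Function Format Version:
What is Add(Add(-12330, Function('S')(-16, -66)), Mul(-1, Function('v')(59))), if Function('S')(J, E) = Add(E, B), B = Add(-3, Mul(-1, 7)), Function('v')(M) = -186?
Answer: -12220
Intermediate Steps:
B = -10 (B = Add(-3, -7) = -10)
Function('S')(J, E) = Add(-10, E) (Function('S')(J, E) = Add(E, -10) = Add(-10, E))
Add(Add(-12330, Function('S')(-16, -66)), Mul(-1, Function('v')(59))) = Add(Add(-12330, Add(-10, -66)), Mul(-1, -186)) = Add(Add(-12330, -76), 186) = Add(-12406, 186) = -12220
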